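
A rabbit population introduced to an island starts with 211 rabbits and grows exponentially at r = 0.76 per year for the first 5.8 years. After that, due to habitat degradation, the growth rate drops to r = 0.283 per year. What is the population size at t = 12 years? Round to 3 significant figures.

Phase 1: N(5.8) = 211·e^(0.76×5.8) = 211·e^4.408 = 17324.2.
Phase 2 runs for 12 − 5.8 = 6.2 years at r = 0.283.
N(12) = 17324.2·e^(0.283×6.2) = 17324.2·e^1.755 = 100153.

100000 rabbits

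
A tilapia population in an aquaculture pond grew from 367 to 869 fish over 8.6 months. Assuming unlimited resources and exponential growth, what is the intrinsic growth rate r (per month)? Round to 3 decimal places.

0.100 per month

From N(t) = N₀·e^(rt): e^(r·8.6) = 869/367 = 2.3678.
r·8.6 = ln(2.3678) = 0.86198, so r = 0.86198/8.6 = 0.10023.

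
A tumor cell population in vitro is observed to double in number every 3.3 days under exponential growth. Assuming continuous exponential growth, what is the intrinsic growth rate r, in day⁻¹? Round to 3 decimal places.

r = ln(2)/t_d = 0.6931/3.3 = 0.21004.

0.210 per day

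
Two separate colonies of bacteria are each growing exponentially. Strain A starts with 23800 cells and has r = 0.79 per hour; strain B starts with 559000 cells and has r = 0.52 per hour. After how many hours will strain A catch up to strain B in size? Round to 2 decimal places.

Set 23800·e^(0.79t) = 559000·e^(0.52t).
e^((0.79 − 0.52)t) = 559000/23800 → e^(0.27·t) = 23.487.
0.27·t = ln(23.487) = 3.1565, so t = 3.1565/0.27 = 11.691.

11.69 hours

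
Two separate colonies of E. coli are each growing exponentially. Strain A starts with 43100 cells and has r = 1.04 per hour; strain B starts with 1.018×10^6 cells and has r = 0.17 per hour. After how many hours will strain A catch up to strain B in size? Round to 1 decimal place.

Set 43100·e^(1.04t) = 1.018×10^6·e^(0.17t).
e^((1.04 − 0.17)t) = 1.018×10^6/43100 → e^(0.87·t) = 23.619.
0.87·t = ln(23.619) = 3.1621, so t = 3.1621/0.87 = 3.6346.

3.6 hours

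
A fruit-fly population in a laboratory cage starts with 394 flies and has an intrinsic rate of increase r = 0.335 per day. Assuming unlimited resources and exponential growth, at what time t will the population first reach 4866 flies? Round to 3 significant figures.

Set N₀·e^(rt) = 4866: e^(0.335·t) = 4866/394 = 12.35.
0.335·t = ln(12.35) = 2.5137, so t = 2.5137/0.335 = 7.5035.

7.50 days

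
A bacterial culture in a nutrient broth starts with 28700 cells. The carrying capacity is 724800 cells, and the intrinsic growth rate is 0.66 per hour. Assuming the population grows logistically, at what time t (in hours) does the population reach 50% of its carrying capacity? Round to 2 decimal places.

4.83 hours

A = (K − N₀)/N₀ = (724800 − 28700)/28700 = 24.254.
Solve 724800/(1 + 24.254·e^(−0.66t)) = 362400: 1 + 24.254·e^(−0.66t) = 2, so e^(−0.66t) = 0.0412297.
−0.66·t = ln(0.0412297) = -3.1886, so t = 3.1886/0.66 = 4.8312.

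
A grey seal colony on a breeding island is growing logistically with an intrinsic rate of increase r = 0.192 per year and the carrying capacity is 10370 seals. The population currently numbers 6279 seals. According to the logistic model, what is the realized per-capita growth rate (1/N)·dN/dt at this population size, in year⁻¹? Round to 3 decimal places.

0.076 per year

(1/N)·dN/dt = r(1 − N/K) = 0.192 × (1 − 6279/10370).
= 0.192 × 0.3945 = 0.075745.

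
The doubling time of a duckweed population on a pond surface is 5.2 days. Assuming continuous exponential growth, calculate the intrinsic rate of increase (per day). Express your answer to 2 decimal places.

0.13 per day

r = ln(2)/t_d = 0.6931/5.2 = 0.1333.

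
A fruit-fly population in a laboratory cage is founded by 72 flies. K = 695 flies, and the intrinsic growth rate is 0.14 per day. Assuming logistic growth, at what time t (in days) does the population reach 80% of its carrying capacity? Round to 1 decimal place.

A = (K − N₀)/N₀ = (695 − 72)/72 = 8.6528.
Solve 695/(1 + 8.6528·e^(−0.14t)) = 556: 1 + 8.6528·e^(−0.14t) = 1.25, so e^(−0.14t) = 0.0288925.
−0.14·t = ln(0.0288925) = -3.5442, so t = 3.5442/0.14 = 25.316.

25.3 days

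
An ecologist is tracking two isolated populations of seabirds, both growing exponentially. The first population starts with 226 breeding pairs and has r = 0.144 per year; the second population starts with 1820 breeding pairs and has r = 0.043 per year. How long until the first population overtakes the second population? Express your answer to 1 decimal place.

20.7 years

Set 226·e^(0.144t) = 1820·e^(0.043t).
e^((0.144 − 0.043)t) = 1820/226 → e^(0.101·t) = 8.0531.
0.101·t = ln(8.0531) = 2.0861, so t = 2.0861/0.101 = 20.654.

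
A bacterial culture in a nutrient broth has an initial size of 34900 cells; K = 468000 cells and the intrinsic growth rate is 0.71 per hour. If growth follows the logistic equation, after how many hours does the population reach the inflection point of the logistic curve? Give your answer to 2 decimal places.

Logistic growth is fastest at N = K/2 = 234000.
A = (K − N₀)/N₀ = 12.41. Set K/(1 + A·e^(−rt)) = K/2 → A·e^(−rt) = 1.
e^(−0.71t) = 1/12.41 = 0.0805819, so t = ln(12.41)/0.71 = 2.5185/0.71 = 3.5472.

3.55 hours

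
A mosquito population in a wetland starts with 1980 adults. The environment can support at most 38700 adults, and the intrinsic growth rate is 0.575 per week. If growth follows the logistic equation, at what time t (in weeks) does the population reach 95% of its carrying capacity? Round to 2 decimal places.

10.20 weeks

A = (K − N₀)/N₀ = (38700 − 1980)/1980 = 18.545.
Solve 38700/(1 + 18.545·e^(−0.575t)) = 36765: 1 + 18.545·e^(−0.575t) = 1.0526, so e^(−0.575t) = 0.00283798.
−0.575·t = ln(0.00283798) = -5.8647, so t = 5.8647/0.575 = 10.199.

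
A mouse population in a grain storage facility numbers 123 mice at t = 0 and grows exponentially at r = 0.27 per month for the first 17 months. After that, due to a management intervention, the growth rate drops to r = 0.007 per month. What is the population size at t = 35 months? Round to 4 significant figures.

Phase 1: N(17) = 123·e^(0.27×17) = 123·e^4.59 = 12114.8.
Phase 2 runs for 35 − 17 = 18 months at r = 0.007.
N(35) = 12114.8·e^(0.007×18) = 12114.8·e^0.126 = 13741.6.

13740 mice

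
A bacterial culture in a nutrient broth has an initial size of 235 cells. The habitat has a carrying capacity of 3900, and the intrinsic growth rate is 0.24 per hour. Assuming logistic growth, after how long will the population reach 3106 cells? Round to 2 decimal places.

17.13 hours

A = (K − N₀)/N₀ = (3900 − 235)/235 = 15.596.
Solve 3900/(1 + 15.596·e^(−0.24t)) = 3106: 1 + 15.596·e^(−0.24t) = 1.2556, so e^(−0.24t) = 0.0163913.
−0.24·t = ln(0.0163913) = -4.111, so t = 4.111/0.24 = 17.129.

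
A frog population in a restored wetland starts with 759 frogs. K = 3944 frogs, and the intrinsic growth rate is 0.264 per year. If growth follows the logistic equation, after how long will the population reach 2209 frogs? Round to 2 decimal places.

A = (K − N₀)/N₀ = (3944 − 759)/759 = 4.1963.
Solve 3944/(1 + 4.1963·e^(−0.264t)) = 2209: 1 + 4.1963·e^(−0.264t) = 1.7854, so e^(−0.264t) = 0.18717.
−0.264·t = ln(0.18717) = -1.6757, so t = 1.6757/0.264 = 6.3475.

6.35 years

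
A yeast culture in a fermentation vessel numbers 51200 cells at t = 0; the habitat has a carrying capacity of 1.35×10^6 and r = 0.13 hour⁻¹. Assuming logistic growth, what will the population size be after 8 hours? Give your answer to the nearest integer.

135459 cells

A = (K − N₀)/N₀ = (1.35×10^6 − 51200)/51200 = 25.367.
N(t) = K/(1 + A·e^(−rt)) = 1.35×10^6/(1 + 25.367×e^(−0.13×8)).
e^(−1.04) = 0.35345; denominator = 1 + 25.367×0.35345 = 9.9662.
N = 1.35×10^6/9.9662 = 135459.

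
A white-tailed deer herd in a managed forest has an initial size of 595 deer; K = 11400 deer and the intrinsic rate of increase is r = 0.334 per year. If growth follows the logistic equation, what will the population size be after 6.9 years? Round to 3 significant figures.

4050 deer

A = (K − N₀)/N₀ = (11400 − 595)/595 = 18.16.
N(t) = K/(1 + A·e^(−rt)) = 11400/(1 + 18.16×e^(−0.334×6.9)).
e^(−2.305) = 0.099799; denominator = 1 + 18.16×0.099799 = 2.8123.
N = 11400/2.8123 = 4053.61.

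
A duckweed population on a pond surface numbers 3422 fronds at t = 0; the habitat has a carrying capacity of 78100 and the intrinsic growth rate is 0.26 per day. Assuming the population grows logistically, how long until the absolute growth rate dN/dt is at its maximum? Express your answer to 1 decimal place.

Logistic growth is fastest at N = K/2 = 39050.
A = (K − N₀)/N₀ = 21.823. Set K/(1 + A·e^(−rt)) = K/2 → A·e^(−rt) = 1.
e^(−0.26t) = 1/21.823 = 0.0458234, so t = ln(21.823)/0.26 = 3.083/0.26 = 11.858.

11.9 days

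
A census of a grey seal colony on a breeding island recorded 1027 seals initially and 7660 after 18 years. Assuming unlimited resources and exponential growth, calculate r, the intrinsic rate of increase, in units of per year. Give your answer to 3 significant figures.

0.112 per year

From N(t) = N₀·e^(rt): e^(r·18) = 7660/1027 = 7.4586.
r·18 = ln(7.4586) = 2.0094, so r = 2.0094/18 = 0.11163.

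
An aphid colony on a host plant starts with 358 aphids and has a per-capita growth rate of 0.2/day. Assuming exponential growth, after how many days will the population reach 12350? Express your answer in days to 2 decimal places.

Set N₀·e^(rt) = 12350: e^(0.2·t) = 12350/358 = 34.497.
0.2·t = ln(34.497) = 3.5409, so t = 3.5409/0.2 = 17.704.

17.70 days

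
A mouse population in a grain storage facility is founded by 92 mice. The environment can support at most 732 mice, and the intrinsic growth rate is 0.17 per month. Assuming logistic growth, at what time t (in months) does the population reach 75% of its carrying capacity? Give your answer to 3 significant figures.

17.9 months

A = (K − N₀)/N₀ = (732 − 92)/92 = 6.9565.
Solve 732/(1 + 6.9565·e^(−0.17t)) = 549: 1 + 6.9565·e^(−0.17t) = 1.3333, so e^(−0.17t) = 0.0479167.
−0.17·t = ln(0.0479167) = -3.0383, so t = 3.0383/0.17 = 17.872.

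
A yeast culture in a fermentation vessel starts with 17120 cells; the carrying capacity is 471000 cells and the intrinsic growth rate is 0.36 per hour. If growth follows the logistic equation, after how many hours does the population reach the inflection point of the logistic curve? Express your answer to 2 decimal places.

Logistic growth is fastest at N = K/2 = 235500.
A = (K − N₀)/N₀ = 26.512. Set K/(1 + A·e^(−rt)) = K/2 → A·e^(−rt) = 1.
e^(−0.36t) = 1/26.512 = 0.0377192, so t = ln(26.512)/0.36 = 3.2776/0.36 = 9.1044.

9.10 hours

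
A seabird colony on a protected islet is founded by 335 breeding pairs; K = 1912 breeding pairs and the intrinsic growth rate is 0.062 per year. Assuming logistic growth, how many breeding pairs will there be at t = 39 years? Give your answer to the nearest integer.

A = (K − N₀)/N₀ = (1912 − 335)/335 = 4.7075.
N(t) = K/(1 + A·e^(−rt)) = 1912/(1 + 4.7075×e^(−0.062×39)).
e^(−2.418) = 0.0891; denominator = 1 + 4.7075×0.0891 = 1.4194.
N = 1912/1.4194 = 1347.02.

1347 breeding pairs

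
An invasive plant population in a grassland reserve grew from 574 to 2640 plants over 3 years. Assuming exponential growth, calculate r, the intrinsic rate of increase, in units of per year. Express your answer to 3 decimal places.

0.509 per year

From N(t) = N₀·e^(rt): e^(r·3) = 2640/574 = 4.5993.
r·3 = ln(4.5993) = 1.5259, so r = 1.5259/3 = 0.50863.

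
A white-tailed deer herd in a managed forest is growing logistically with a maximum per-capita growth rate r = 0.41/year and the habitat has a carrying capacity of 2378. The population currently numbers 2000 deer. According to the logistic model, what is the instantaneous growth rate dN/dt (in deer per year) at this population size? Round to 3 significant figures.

130 deer per year

dN/dt = rN(1 − N/K) = 0.41 × 2000 × (1 − 2000/2378).
1 − 2000/2378 = 0.15896; dN/dt = 0.41 × 2000 × 0.15896 = 130.34.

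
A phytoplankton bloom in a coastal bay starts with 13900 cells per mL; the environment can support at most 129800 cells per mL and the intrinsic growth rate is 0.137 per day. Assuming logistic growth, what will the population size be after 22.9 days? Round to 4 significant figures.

A = (K − N₀)/N₀ = (129800 − 13900)/13900 = 8.3381.
N(t) = K/(1 + A·e^(−rt)) = 129800/(1 + 8.3381×e^(−0.137×22.9)).
e^(−3.137) = 0.0434; denominator = 1 + 8.3381×0.0434 = 1.3619.
N = 129800/1.3619 = 95309.9.

95310 cells per mL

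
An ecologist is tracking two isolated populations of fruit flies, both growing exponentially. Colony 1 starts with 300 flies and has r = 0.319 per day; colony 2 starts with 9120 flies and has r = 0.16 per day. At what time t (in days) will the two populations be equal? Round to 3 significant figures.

Set 300·e^(0.319t) = 9120·e^(0.16t).
e^((0.319 − 0.16)t) = 9120/300 → e^(0.159·t) = 30.4.
0.159·t = ln(30.4) = 3.4144, so t = 3.4144/0.159 = 21.474.

21.5 days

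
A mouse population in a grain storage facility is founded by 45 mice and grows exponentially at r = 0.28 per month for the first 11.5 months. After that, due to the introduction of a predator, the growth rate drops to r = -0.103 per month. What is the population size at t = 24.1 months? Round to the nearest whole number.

308 mice

Phase 1: N(11.5) = 45·e^(0.28×11.5) = 45·e^3.22 = 1126.27.
Phase 2 runs for 24.1 − 11.5 = 12.6 months at r = -0.103.
N(24.1) = 1126.27·e^(-0.103×12.6) = 1126.27·e^-1.298 = 307.619.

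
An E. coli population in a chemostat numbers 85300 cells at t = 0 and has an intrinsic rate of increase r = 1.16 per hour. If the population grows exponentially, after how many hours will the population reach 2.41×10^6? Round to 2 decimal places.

Set N₀·e^(rt) = 2.41×10^6: e^(1.16·t) = 2.41×10^6/85300 = 28.253.
1.16·t = ln(28.253) = 3.3412, so t = 3.3412/1.16 = 2.8804.

2.88 hours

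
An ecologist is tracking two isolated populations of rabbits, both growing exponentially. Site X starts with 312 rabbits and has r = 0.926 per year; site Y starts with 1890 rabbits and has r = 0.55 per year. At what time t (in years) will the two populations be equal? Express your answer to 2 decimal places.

Set 312·e^(0.926t) = 1890·e^(0.55t).
e^((0.926 − 0.55)t) = 1890/312 → e^(0.376·t) = 6.0577.
0.376·t = ln(6.0577) = 1.8013, so t = 1.8013/0.376 = 4.7908.

4.79 years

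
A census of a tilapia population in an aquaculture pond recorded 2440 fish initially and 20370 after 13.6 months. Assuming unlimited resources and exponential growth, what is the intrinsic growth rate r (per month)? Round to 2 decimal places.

From N(t) = N₀·e^(rt): e^(r·13.6) = 20370/2440 = 8.3484.
r·13.6 = ln(8.3484) = 2.1221, so r = 2.1221/13.6 = 0.15603.

0.16 per month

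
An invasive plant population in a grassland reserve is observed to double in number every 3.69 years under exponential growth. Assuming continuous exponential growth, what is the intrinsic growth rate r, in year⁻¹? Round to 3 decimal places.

0.188 per year

r = ln(2)/t_d = 0.6931/3.69 = 0.18784.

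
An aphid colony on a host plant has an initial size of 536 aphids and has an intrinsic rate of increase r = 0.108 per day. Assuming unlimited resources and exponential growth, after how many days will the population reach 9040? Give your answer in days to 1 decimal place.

26.2 days

Set N₀·e^(rt) = 9040: e^(0.108·t) = 9040/536 = 16.866.
0.108·t = ln(16.866) = 2.8253, so t = 2.8253/0.108 = 26.16.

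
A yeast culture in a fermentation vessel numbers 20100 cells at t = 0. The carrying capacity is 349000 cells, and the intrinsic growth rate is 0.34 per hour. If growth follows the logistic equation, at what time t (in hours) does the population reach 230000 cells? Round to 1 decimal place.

10.2 hours

A = (K − N₀)/N₀ = (349000 − 20100)/20100 = 16.363.
Solve 349000/(1 + 16.363·e^(−0.34t)) = 230000: 1 + 16.363·e^(−0.34t) = 1.5174, so e^(−0.34t) = 0.0316192.
−0.34·t = ln(0.0316192) = -3.454, so t = 3.454/0.34 = 10.159.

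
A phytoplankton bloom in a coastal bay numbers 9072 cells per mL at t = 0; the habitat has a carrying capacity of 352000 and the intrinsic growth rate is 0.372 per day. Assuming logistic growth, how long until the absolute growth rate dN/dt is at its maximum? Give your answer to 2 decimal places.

9.76 days

Logistic growth is fastest at N = K/2 = 176000.
A = (K − N₀)/N₀ = 37.801. Set K/(1 + A·e^(−rt)) = K/2 → A·e^(−rt) = 1.
e^(−0.372t) = 1/37.801 = 0.0264545, so t = ln(37.801)/0.372 = 3.6323/0.372 = 9.7643.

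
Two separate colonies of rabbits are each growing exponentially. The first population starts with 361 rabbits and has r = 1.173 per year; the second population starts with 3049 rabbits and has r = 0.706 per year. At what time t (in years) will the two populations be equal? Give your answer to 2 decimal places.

Set 361·e^(1.173t) = 3049·e^(0.706t).
e^((1.173 − 0.706)t) = 3049/361 → e^(0.467·t) = 8.446.
0.467·t = ln(8.446) = 2.1337, so t = 2.1337/0.467 = 4.5689.

4.57 years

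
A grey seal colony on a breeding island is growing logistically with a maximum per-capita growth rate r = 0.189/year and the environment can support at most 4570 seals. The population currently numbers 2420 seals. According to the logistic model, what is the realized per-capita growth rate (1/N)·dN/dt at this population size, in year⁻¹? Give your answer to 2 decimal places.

0.09 per year

(1/N)·dN/dt = r(1 − N/K) = 0.189 × (1 − 2420/4570).
= 0.189 × 0.47046 = 0.088917.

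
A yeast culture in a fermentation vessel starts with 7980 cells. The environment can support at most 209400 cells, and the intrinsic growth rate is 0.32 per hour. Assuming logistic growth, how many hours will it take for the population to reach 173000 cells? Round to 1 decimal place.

15.0 hours

A = (K − N₀)/N₀ = (209400 − 7980)/7980 = 25.241.
Solve 209400/(1 + 25.241·e^(−0.32t)) = 173000: 1 + 25.241·e^(−0.32t) = 1.2104, so e^(−0.32t) = 0.00833596.
−0.32·t = ln(0.00833596) = -4.7872, so t = 4.7872/0.32 = 14.96.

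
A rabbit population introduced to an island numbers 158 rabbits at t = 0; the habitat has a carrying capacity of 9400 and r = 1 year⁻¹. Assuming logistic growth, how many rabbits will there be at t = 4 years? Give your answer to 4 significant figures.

4538 rabbits

A = (K − N₀)/N₀ = (9400 − 158)/158 = 58.494.
N(t) = K/(1 + A·e^(−rt)) = 9400/(1 + 58.494×e^(−1×4)).
e^(−4) = 0.018316; denominator = 1 + 58.494×0.018316 = 2.0713.
N = 9400/2.0713 = 4538.11.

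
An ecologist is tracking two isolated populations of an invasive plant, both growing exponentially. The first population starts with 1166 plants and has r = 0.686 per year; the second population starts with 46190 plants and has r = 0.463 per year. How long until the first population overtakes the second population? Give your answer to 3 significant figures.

16.5 years

Set 1166·e^(0.686t) = 46190·e^(0.463t).
e^((0.686 − 0.463)t) = 46190/1166 → e^(0.223·t) = 39.614.
0.223·t = ln(39.614) = 3.6792, so t = 3.6792/0.223 = 16.499.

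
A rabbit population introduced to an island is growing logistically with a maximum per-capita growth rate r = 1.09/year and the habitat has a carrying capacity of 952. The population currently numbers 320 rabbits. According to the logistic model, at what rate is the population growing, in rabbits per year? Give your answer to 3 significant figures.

dN/dt = rN(1 − N/K) = 1.09 × 320 × (1 − 320/952).
1 − 320/952 = 0.66387; dN/dt = 1.09 × 320 × 0.66387 = 231.56.

232 rabbits per year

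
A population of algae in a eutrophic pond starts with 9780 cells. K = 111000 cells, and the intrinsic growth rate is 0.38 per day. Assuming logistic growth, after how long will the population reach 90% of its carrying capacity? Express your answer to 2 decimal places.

A = (K − N₀)/N₀ = (111000 − 9780)/9780 = 10.35.
Solve 111000/(1 + 10.35·e^(−0.38t)) = 99900: 1 + 10.35·e^(−0.38t) = 1.1111, so e^(−0.38t) = 0.0107357.
−0.38·t = ln(0.0107357) = -4.5342, so t = 4.5342/0.38 = 11.932.

11.93 days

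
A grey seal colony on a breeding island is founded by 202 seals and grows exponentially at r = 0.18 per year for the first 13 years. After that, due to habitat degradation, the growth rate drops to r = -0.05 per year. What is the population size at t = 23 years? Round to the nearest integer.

1272 seals

Phase 1: N(13) = 202·e^(0.18×13) = 202·e^2.34 = 2097.01.
Phase 2 runs for 23 − 13 = 10 years at r = -0.05.
N(23) = 2097.01·e^(-0.05×10) = 2097.01·e^-0.5 = 1271.9.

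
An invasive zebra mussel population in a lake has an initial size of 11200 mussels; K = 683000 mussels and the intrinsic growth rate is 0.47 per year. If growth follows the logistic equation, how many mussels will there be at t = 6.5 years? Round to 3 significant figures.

178000 mussels

A = (K − N₀)/N₀ = (683000 − 11200)/11200 = 59.982.
N(t) = K/(1 + A·e^(−rt)) = 683000/(1 + 59.982×e^(−0.47×6.5)).
e^(−3.055) = 0.047123; denominator = 1 + 59.982×0.047123 = 3.8265.
N = 683000/3.8265 = 178491.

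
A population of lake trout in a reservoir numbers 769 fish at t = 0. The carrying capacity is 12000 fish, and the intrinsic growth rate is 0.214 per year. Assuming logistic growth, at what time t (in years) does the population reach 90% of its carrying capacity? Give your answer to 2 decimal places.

A = (K − N₀)/N₀ = (12000 − 769)/769 = 14.605.
Solve 12000/(1 + 14.605·e^(−0.214t)) = 10800: 1 + 14.605·e^(−0.214t) = 1.1111, so e^(−0.214t) = 0.00760791.
−0.214·t = ln(0.00760791) = -4.8786, so t = 4.8786/0.214 = 22.797.

22.80 years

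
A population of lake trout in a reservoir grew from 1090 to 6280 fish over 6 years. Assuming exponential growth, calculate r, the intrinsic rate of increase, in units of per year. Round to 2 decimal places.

0.29 per year

From N(t) = N₀·e^(rt): e^(r·6) = 6280/1090 = 5.7615.
r·6 = ln(5.7615) = 1.7512, so r = 1.7512/6 = 0.29187.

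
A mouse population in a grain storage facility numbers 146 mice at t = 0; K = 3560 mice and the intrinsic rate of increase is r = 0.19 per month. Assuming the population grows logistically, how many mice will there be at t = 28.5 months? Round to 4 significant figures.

A = (K − N₀)/N₀ = (3560 − 146)/146 = 23.384.
N(t) = K/(1 + A·e^(−rt)) = 3560/(1 + 23.384×e^(−0.19×28.5)).
e^(−5.415) = 0.0044493; denominator = 1 + 23.384×0.0044493 = 1.104.
N = 3560/1.104 = 3224.52.

3225 mice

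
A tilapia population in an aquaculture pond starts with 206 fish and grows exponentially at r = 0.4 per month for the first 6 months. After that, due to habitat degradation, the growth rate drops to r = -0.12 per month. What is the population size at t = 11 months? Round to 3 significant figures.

1250 fish

Phase 1: N(6) = 206·e^(0.4×6) = 206·e^2.4 = 2270.77.
Phase 2 runs for 11 − 6 = 5 months at r = -0.12.
N(11) = 2270.77·e^(-0.12×5) = 2270.77·e^-0.6 = 1246.23.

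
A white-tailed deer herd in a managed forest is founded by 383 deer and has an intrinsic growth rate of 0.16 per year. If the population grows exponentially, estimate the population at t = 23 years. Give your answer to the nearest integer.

15185 deer

N(t) = N₀·e^(rt) = 383 × e^(0.16×23) = 383 × e^3.68.
e^3.68 ≈ 39.646, so N ≈ 383 × 39.646 = 15184.6.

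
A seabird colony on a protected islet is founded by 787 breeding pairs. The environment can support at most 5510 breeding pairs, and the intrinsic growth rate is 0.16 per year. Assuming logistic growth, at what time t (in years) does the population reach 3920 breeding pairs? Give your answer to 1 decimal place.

A = (K − N₀)/N₀ = (5510 − 787)/787 = 6.0013.
Solve 5510/(1 + 6.0013·e^(−0.16t)) = 3920: 1 + 6.0013·e^(−0.16t) = 1.4056, so e^(−0.16t) = 0.0675877.
−0.16·t = ln(0.0675877) = -2.6943, so t = 2.6943/0.16 = 16.84.

16.8 years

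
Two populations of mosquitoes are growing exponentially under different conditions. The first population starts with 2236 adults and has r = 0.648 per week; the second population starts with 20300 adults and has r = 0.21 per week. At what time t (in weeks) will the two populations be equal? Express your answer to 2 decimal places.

5.04 weeks

Set 2236·e^(0.648t) = 20300·e^(0.21t).
e^((0.648 − 0.21)t) = 20300/2236 → e^(0.438·t) = 9.0787.
0.438·t = ln(9.0787) = 2.2059, so t = 2.2059/0.438 = 5.0364.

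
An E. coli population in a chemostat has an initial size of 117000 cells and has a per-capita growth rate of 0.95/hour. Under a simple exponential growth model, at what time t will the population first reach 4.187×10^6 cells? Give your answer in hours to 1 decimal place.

Set N₀·e^(rt) = 4.187×10^6: e^(0.95·t) = 4.187×10^6/117000 = 35.786.
0.95·t = ln(35.786) = 3.5776, so t = 3.5776/0.95 = 3.7659.

3.8 hours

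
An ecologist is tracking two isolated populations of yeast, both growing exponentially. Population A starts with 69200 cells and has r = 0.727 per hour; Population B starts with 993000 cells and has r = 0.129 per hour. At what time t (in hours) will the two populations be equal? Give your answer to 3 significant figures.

Set 69200·e^(0.727t) = 993000·e^(0.129t).
e^((0.727 − 0.129)t) = 993000/69200 → e^(0.598·t) = 14.35.
0.598·t = ln(14.35) = 2.6637, so t = 2.6637/0.598 = 4.4544.

4.45 hours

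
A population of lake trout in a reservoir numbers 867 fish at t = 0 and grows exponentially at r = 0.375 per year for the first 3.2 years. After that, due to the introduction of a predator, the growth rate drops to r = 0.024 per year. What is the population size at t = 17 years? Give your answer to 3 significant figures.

Phase 1: N(3.2) = 867·e^(0.375×3.2) = 867·e^1.2 = 2878.54.
Phase 2 runs for 17 − 3.2 = 13.8 years at r = 0.024.
N(17) = 2878.54·e^(0.024×13.8) = 2878.54·e^0.3312 = 4008.77.

4010 fish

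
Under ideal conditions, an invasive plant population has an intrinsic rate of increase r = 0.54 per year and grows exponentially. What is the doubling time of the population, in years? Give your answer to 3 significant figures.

Doubling time t_d = ln(2)/r = 0.6931/0.54 = 1.2836.

1.28 years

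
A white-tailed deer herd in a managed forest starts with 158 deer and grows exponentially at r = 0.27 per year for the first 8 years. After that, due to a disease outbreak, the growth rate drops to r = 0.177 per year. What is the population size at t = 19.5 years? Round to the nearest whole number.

Phase 1: N(8) = 158·e^(0.27×8) = 158·e^2.16 = 1370.04.
Phase 2 runs for 19.5 − 8 = 11.5 years at r = 0.177.
N(19.5) = 1370.04·e^(0.177×11.5) = 1370.04·e^2.035 = 10489.1.

10489 deer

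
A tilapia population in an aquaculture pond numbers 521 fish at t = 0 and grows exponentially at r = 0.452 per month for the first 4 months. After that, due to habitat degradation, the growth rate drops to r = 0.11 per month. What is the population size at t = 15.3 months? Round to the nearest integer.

Phase 1: N(4) = 521·e^(0.452×4) = 521·e^1.808 = 3177.18.
Phase 2 runs for 15.3 − 4 = 11.3 months at r = 0.11.
N(15.3) = 3177.18·e^(0.11×11.3) = 3177.18·e^1.243 = 11012.1.

11012 fish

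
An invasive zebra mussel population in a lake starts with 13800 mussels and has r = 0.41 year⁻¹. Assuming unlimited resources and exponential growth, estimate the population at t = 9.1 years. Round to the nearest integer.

575747 mussels

N(t) = N₀·e^(rt) = 13800 × e^(0.41×9.1) = 13800 × e^3.731.
e^3.731 ≈ 41.721, so N ≈ 13800 × 41.721 = 575747.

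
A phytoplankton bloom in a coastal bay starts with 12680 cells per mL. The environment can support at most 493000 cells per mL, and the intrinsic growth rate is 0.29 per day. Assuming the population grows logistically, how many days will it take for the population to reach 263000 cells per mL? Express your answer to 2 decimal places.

12.99 days

A = (K − N₀)/N₀ = (493000 − 12680)/12680 = 37.88.
Solve 493000/(1 + 37.88·e^(−0.29t)) = 263000: 1 + 37.88·e^(−0.29t) = 1.8745, so e^(−0.29t) = 0.0230866.
−0.29·t = ln(0.0230866) = -3.7685, so t = 3.7685/0.29 = 12.995.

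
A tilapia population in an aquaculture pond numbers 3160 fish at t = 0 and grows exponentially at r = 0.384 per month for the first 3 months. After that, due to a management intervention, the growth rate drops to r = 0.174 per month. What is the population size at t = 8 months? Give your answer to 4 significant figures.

Phase 1: N(3) = 3160·e^(0.384×3) = 3160·e^1.152 = 9999.87.
Phase 2 runs for 8 − 3 = 5 months at r = 0.174.
N(8) = 9999.87·e^(0.174×5) = 9999.87·e^0.87 = 23868.8.

23870 fish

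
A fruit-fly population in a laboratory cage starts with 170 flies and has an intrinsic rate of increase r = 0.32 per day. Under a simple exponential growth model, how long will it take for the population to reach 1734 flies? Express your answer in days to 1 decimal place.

7.3 days

Set N₀·e^(rt) = 1734: e^(0.32·t) = 1734/170 = 10.2.
0.32·t = ln(10.2) = 2.3224, so t = 2.3224/0.32 = 7.2575.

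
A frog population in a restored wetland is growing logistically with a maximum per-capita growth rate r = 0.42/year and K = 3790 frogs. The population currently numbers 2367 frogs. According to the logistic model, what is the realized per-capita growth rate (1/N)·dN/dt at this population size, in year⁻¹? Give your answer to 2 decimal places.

0.16 per year

(1/N)·dN/dt = r(1 − N/K) = 0.42 × (1 − 2367/3790).
= 0.42 × 0.37546 = 0.15769.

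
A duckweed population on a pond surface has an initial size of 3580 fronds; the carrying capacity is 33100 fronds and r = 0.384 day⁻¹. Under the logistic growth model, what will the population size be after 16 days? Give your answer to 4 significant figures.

32520 fronds

A = (K − N₀)/N₀ = (33100 − 3580)/3580 = 8.2458.
N(t) = K/(1 + A·e^(−rt)) = 33100/(1 + 8.2458×e^(−0.384×16)).
e^(−6.144) = 0.0021463; denominator = 1 + 8.2458×0.0021463 = 1.0177.
N = 33100/1.0177 = 32524.4.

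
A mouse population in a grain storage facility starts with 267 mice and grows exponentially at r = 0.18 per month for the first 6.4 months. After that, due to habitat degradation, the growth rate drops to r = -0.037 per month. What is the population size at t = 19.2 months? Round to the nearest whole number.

Phase 1: N(6.4) = 267·e^(0.18×6.4) = 267·e^1.152 = 844.926.
Phase 2 runs for 19.2 − 6.4 = 12.8 months at r = -0.037.
N(19.2) = 844.926·e^(-0.037×12.8) = 844.926·e^-0.4736 = 526.183.

526 mice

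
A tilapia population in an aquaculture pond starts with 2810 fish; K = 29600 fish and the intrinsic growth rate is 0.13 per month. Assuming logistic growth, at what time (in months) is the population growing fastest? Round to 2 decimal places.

Logistic growth is fastest at N = K/2 = 14800.
A = (K − N₀)/N₀ = 9.5338. Set K/(1 + A·e^(−rt)) = K/2 → A·e^(−rt) = 1.
e^(−0.13t) = 1/9.5338 = 0.10489, so t = ln(9.5338)/0.13 = 2.2548/0.13 = 17.345.

17.34 months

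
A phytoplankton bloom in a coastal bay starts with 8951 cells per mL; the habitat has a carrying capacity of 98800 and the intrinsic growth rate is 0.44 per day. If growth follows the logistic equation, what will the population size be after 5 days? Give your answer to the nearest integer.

A = (K − N₀)/N₀ = (98800 − 8951)/8951 = 10.038.
N(t) = K/(1 + A·e^(−rt)) = 98800/(1 + 10.038×e^(−0.44×5)).
e^(−2.2) = 0.1108; denominator = 1 + 10.038×0.1108 = 2.1122.
N = 98800/2.1122 = 46775.3.

46775 cells per mL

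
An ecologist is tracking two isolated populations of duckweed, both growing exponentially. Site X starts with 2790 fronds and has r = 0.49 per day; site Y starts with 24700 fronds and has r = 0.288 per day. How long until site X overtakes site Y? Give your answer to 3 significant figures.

10.8 days

Set 2790·e^(0.49t) = 24700·e^(0.288t).
e^((0.49 − 0.288)t) = 24700/2790 → e^(0.202·t) = 8.853.
0.202·t = ln(8.853) = 2.1808, so t = 2.1808/0.202 = 10.796.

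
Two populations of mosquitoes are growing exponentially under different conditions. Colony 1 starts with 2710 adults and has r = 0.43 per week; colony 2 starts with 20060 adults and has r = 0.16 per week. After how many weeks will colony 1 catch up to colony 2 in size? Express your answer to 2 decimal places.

Set 2710·e^(0.43t) = 20060·e^(0.16t).
e^((0.43 − 0.16)t) = 20060/2710 → e^(0.27·t) = 7.4022.
0.27·t = ln(7.4022) = 2.0018, so t = 2.0018/0.27 = 7.414.

7.41 weeks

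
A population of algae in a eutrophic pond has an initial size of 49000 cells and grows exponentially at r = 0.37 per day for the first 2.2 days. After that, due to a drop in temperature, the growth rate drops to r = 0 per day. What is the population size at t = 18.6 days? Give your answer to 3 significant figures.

Phase 1: N(2.2) = 49000·e^(0.37×2.2) = 49000·e^0.814 = 110589.
Phase 2 runs for 18.6 − 2.2 = 16.4 days at r = 0.
N(18.6) = 110589·e^(0×16.4) = 110589·e^-0 = 110589.

111000 cells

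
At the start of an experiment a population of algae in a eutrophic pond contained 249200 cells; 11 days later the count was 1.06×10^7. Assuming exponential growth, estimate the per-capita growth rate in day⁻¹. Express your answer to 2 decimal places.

From N(t) = N₀·e^(rt): e^(r·11) = 1.06×10^7/249200 = 42.536.
r·11 = ln(42.536) = 3.7504, so r = 3.7504/11 = 0.34094.

0.34 per day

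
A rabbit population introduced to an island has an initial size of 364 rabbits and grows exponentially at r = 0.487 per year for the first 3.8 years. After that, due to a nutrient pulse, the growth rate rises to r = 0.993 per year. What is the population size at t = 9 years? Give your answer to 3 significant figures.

405000 rabbits

Phase 1: N(3.8) = 364·e^(0.487×3.8) = 364·e^1.851 = 2316.36.
Phase 2 runs for 9 − 3.8 = 5.2 years at r = 0.993.
N(9) = 2316.36·e^(0.993×5.2) = 2316.36·e^5.164 = 404883.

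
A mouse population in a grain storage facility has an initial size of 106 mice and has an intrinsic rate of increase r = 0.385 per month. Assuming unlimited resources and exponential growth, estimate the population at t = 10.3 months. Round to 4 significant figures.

N(t) = N₀·e^(rt) = 106 × e^(0.385×10.3) = 106 × e^3.966.
e^3.966 ≈ 52.747, so N ≈ 106 × 52.747 = 5591.14.

5591 mice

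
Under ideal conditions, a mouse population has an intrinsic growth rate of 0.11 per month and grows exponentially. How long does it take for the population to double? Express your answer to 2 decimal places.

Doubling time t_d = ln(2)/r = 0.6931/0.11 = 6.3013.

6.30 months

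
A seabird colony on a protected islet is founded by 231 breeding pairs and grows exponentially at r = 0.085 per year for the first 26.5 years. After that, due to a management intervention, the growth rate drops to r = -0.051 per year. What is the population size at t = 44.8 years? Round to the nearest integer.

Phase 1: N(26.5) = 231·e^(0.085×26.5) = 231·e^2.252 = 2197.15.
Phase 2 runs for 44.8 − 26.5 = 18.3 years at r = -0.051.
N(44.8) = 2197.15·e^(-0.051×18.3) = 2197.15·e^-0.9333 = 864.039.

864 breeding pairs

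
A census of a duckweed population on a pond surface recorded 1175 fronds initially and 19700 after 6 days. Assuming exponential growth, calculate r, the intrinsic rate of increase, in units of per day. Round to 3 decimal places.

From N(t) = N₀·e^(rt): e^(r·6) = 19700/1175 = 16.766.
r·6 = ln(16.766) = 2.8194, so r = 2.8194/6 = 0.46989.

0.470 per day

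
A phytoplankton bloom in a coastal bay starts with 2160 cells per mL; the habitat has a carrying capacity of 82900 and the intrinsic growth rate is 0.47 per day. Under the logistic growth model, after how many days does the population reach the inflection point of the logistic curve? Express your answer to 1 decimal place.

Logistic growth is fastest at N = K/2 = 41450.
A = (K − N₀)/N₀ = 37.38. Set K/(1 + A·e^(−rt)) = K/2 → A·e^(−rt) = 1.
e^(−0.47t) = 1/37.38 = 0.0267525, so t = ln(37.38)/0.47 = 3.6211/0.47 = 7.7045.

7.7 days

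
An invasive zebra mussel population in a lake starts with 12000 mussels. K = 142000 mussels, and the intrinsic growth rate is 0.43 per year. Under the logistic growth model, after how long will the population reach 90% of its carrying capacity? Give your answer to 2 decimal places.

10.65 years

A = (K − N₀)/N₀ = (142000 − 12000)/12000 = 10.833.
Solve 142000/(1 + 10.833·e^(−0.43t)) = 127800: 1 + 10.833·e^(−0.43t) = 1.1111, so e^(−0.43t) = 0.0102564.
−0.43·t = ln(0.0102564) = -4.5799, so t = 4.5799/0.43 = 10.651.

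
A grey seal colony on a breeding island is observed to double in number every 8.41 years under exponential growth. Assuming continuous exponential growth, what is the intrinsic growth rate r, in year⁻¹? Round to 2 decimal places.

0.08 per year

r = ln(2)/t_d = 0.6931/8.41 = 0.082419.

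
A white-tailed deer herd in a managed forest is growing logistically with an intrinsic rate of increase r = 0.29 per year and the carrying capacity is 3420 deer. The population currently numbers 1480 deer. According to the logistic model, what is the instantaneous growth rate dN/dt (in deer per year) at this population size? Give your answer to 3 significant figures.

243 deer per year

dN/dt = rN(1 − N/K) = 0.29 × 1480 × (1 − 1480/3420).
1 − 1480/3420 = 0.56725; dN/dt = 0.29 × 1480 × 0.56725 = 243.46.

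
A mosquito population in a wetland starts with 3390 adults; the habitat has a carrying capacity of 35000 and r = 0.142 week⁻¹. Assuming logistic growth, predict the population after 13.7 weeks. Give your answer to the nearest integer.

15004 adults

A = (K − N₀)/N₀ = (35000 − 3390)/3390 = 9.3245.
N(t) = K/(1 + A·e^(−rt)) = 35000/(1 + 9.3245×e^(−0.142×13.7)).
e^(−1.945) = 0.14293; denominator = 1 + 9.3245×0.14293 = 2.3327.
N = 35000/2.3327 = 15003.8.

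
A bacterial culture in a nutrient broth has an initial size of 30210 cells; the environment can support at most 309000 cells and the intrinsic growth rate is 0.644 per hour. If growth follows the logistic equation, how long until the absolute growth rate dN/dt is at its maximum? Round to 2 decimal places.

3.45 hours

Logistic growth is fastest at N = K/2 = 154500.
A = (K − N₀)/N₀ = 9.2284. Set K/(1 + A·e^(−rt)) = K/2 → A·e^(−rt) = 1.
e^(−0.644t) = 1/9.2284 = 0.108361, so t = ln(9.2284)/0.644 = 2.2223/0.644 = 3.4508.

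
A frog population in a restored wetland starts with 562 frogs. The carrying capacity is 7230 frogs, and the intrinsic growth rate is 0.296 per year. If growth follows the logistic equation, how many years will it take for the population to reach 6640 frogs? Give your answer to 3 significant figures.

16.5 years

A = (K − N₀)/N₀ = (7230 − 562)/562 = 11.865.
Solve 7230/(1 + 11.865·e^(−0.296t)) = 6640: 1 + 11.865·e^(−0.296t) = 1.0889, so e^(−0.296t) = 0.00748901.
−0.296·t = ln(0.00748901) = -4.8943, so t = 4.8943/0.296 = 16.535.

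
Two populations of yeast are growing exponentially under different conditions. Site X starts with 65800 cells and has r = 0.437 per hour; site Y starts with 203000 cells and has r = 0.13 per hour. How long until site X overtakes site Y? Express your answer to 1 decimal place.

Set 65800·e^(0.437t) = 203000·e^(0.13t).
e^((0.437 − 0.13)t) = 203000/65800 → e^(0.307·t) = 3.0851.
0.307·t = ln(3.0851) = 1.1266, so t = 1.1266/0.307 = 3.6697.

3.7 hours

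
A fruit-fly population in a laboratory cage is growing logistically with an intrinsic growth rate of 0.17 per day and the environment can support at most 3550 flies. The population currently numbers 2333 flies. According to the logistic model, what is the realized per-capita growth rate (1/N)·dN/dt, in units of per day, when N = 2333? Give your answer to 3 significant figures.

0.0583 per day

(1/N)·dN/dt = r(1 − N/K) = 0.17 × (1 − 2333/3550).
= 0.17 × 0.34282 = 0.058279.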